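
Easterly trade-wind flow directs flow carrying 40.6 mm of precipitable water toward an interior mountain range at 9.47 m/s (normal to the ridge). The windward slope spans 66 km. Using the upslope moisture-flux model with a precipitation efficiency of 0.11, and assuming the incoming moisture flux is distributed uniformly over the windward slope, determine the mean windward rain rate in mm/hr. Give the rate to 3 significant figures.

Incoming column moisture flux per unit ridge length: F = V × PW = 9.47 × 40.6 = 384.482 mm·m/s.
Spread over the 66 km slope with efficiency ε = 0.11: R = ε·F/W = 0.11 × 384.482 / 66000 m = 6.408e-04 mm/s.
R = 6.408e-04 × 3600 = 2.31 mm/hr.

R ≈ 2.31 mm/hr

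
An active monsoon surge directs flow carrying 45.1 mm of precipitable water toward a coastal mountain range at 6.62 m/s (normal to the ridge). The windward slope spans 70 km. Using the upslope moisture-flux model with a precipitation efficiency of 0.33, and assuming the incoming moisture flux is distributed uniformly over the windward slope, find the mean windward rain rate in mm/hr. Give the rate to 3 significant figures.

R ≈ 5.07 mm/hr

Incoming column moisture flux per unit ridge length: F = V × PW = 6.62 × 45.1 = 298.562 mm·m/s.
Spread over the 70 km slope with efficiency ε = 0.33: R = ε·F/W = 0.33 × 298.562 / 70000 m = 1.408e-03 mm/s.
R = 1.408e-03 × 3600 = 5.07 mm/hr.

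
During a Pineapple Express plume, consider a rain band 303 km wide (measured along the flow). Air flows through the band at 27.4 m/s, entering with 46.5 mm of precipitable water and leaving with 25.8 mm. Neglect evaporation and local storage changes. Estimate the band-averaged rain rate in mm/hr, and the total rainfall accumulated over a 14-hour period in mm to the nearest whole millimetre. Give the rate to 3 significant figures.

Column moisture flux per unit crosswind length is F = V × PW.
Inflow: F_in = 27.4 × 46.5 = 1274.1 mm·m/s
Outflow: F_out = 27.4 × 25.8 = 706.92 mm·m/s
Steady-state rate R = (F_in − F_out)/L = (1274.1 − 706.92) / 303000 m = 1.872e-03 mm/s.
R = 1.872e-03 × 3600 = 6.74 mm/hr.
Over 14 h: total = 6.74 × 14 = 94.36 ≈ 94 mm.

R ≈ 6.74 mm/hr; total ≈ 94 mm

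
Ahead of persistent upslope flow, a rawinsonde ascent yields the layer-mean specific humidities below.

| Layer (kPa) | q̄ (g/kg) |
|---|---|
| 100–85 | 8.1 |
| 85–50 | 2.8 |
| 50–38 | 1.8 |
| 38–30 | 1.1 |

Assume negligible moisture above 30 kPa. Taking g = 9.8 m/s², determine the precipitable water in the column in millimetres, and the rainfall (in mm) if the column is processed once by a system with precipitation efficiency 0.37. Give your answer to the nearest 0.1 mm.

PW ≈ 25.5 mm; rainfall ≈ 9.4 mm

Precipitable water is the column-integrated vapour mass per unit area: PW = (1/g) Σ q̄ Δp, with q in kg/kg and Δp in Pa (1 kg/m² of water = 1 mm).
Layer 100–85 kPa: Δp = 150 hPa = 15000 Pa, q̄ = 0.0081 kg/kg → 0.0081 × 15000 / 9.8 = 12.40 mm
Layer 85–50 kPa: Δp = 350 hPa = 35000 Pa, q̄ = 0.0028 kg/kg → 0.0028 × 35000 / 9.8 = 10.00 mm
Layer 50–38 kPa: Δp = 120 hPa = 12000 Pa, q̄ = 0.0018 kg/kg → 0.0018 × 12000 / 9.8 = 2.20 mm
Layer 38–30 kPa: Δp = 80 hPa = 8000 Pa, q̄ = 0.0011 kg/kg → 0.0011 × 8000 / 9.8 = 0.90 mm
PW = 12.40 + 10.00 + 2.20 + 0.90 = 25.50 ≈ 25.5 mm.
Rainfall = ε × PW = 0.37 × 25.5 = 9.4 mm.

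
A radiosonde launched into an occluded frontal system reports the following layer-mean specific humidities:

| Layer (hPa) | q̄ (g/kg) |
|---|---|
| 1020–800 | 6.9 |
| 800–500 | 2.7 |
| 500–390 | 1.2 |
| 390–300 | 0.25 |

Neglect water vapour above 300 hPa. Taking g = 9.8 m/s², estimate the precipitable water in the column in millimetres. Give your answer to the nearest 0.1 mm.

PW ≈ 25.3 mm

Precipitable water is the column-integrated vapour mass per unit area: PW = (1/g) Σ q̄ Δp, with q in kg/kg and Δp in Pa (1 kg/m² of water = 1 mm).
Layer 1020–800 hPa: Δp = 220 hPa = 22000 Pa, q̄ = 0.0069 kg/kg → 0.0069 × 22000 / 9.8 = 15.49 mm
Layer 800–500 hPa: Δp = 300 hPa = 30000 Pa, q̄ = 0.0027 kg/kg → 0.0027 × 30000 / 9.8 = 8.27 mm
Layer 500–390 hPa: Δp = 110 hPa = 11000 Pa, q̄ = 0.0012 kg/kg → 0.0012 × 11000 / 9.8 = 1.35 mm
Layer 390–300 hPa: Δp = 90 hPa = 9000 Pa, q̄ = 0.00025 kg/kg → 0.00025 × 9000 / 9.8 = 0.23 mm
PW = 15.49 + 8.27 + 1.35 + 0.23 = 25.34 ≈ 25.3 mm.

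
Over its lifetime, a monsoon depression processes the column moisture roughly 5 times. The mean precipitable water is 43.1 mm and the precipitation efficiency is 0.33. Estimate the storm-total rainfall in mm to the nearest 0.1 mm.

rainfall ≈ 71.1 mm

Each cycle deposits ε × PW = 0.33 × 43.1 = 14.223 mm.
Over 5 cycles: 5 × 14.223 = 71.1 mm.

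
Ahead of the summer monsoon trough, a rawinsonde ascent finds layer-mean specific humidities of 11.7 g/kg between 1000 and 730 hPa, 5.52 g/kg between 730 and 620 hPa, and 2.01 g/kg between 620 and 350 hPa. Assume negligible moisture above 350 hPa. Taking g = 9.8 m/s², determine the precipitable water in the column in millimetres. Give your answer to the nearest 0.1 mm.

Precipitable water is the column-integrated vapour mass per unit area: PW = (1/g) Σ q̄ Δp, with q in kg/kg and Δp in Pa (1 kg/m² of water = 1 mm).
Layer 1000–730 hPa: Δp = 270 hPa = 27000 Pa, q̄ = 0.0117 kg/kg → 0.0117 × 27000 / 9.8 = 32.23 mm
Layer 730–620 hPa: Δp = 110 hPa = 11000 Pa, q̄ = 0.00552 kg/kg → 0.00552 × 11000 / 9.8 = 6.20 mm
Layer 620–350 hPa: Δp = 270 hPa = 27000 Pa, q̄ = 0.00201 kg/kg → 0.00201 × 27000 / 9.8 = 5.54 mm
PW = 32.23 + 6.20 + 5.54 = 43.97 ≈ 44.0 mm.

PW ≈ 44.0 mm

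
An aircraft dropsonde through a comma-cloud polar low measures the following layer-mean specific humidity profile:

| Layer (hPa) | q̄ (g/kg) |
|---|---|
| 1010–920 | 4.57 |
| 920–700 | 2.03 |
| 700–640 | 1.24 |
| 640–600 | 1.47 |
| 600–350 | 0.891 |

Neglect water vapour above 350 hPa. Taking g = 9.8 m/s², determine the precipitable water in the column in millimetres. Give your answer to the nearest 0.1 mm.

Precipitable water is the column-integrated vapour mass per unit area: PW = (1/g) Σ q̄ Δp, with q in kg/kg and Δp in Pa (1 kg/m² of water = 1 mm).
Layer 1010–920 hPa: Δp = 90 hPa = 9000 Pa, q̄ = 0.00457 kg/kg → 0.00457 × 9000 / 9.8 = 4.20 mm
Layer 920–700 hPa: Δp = 220 hPa = 22000 Pa, q̄ = 0.00203 kg/kg → 0.00203 × 22000 / 9.8 = 4.56 mm
Layer 700–640 hPa: Δp = 60 hPa = 6000 Pa, q̄ = 0.00124 kg/kg → 0.00124 × 6000 / 9.8 = 0.76 mm
Layer 640–600 hPa: Δp = 40 hPa = 4000 Pa, q̄ = 0.00147 kg/kg → 0.00147 × 4000 / 9.8 = 0.60 mm
Layer 600–350 hPa: Δp = 250 hPa = 25000 Pa, q̄ = 0.000891 kg/kg → 0.000891 × 25000 / 9.8 = 2.27 mm
PW = 4.20 + 4.56 + 0.76 + 0.60 + 2.27 = 12.39 ≈ 12.4 mm.

PW ≈ 12.4 mm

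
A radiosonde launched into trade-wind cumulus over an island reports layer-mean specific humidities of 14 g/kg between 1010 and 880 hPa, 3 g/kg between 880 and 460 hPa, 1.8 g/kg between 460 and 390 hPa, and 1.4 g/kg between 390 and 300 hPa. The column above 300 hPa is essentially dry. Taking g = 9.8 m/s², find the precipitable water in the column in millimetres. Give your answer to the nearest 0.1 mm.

PW ≈ 34.0 mm

Precipitable water is the column-integrated vapour mass per unit area: PW = (1/g) Σ q̄ Δp, with q in kg/kg and Δp in Pa (1 kg/m² of water = 1 mm).
Layer 1010–880 hPa: Δp = 130 hPa = 13000 Pa, q̄ = 0.014 kg/kg → 0.014 × 13000 / 9.8 = 18.57 mm
Layer 880–460 hPa: Δp = 420 hPa = 42000 Pa, q̄ = 0.003 kg/kg → 0.003 × 42000 / 9.8 = 12.86 mm
Layer 460–390 hPa: Δp = 70 hPa = 7000 Pa, q̄ = 0.0018 kg/kg → 0.0018 × 7000 / 9.8 = 1.29 mm
Layer 390–300 hPa: Δp = 90 hPa = 9000 Pa, q̄ = 0.0014 kg/kg → 0.0014 × 9000 / 9.8 = 1.29 mm
PW = 18.57 + 12.86 + 1.29 + 1.29 = 34.01 ≈ 34.0 mm.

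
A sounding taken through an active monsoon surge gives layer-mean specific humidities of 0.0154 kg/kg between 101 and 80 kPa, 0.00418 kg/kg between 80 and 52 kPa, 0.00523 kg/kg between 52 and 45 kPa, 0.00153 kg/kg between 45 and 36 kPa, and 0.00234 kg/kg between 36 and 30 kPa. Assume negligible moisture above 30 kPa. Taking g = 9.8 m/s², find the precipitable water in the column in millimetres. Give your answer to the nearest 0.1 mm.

Precipitable water is the column-integrated vapour mass per unit area: PW = (1/g) Σ q̄ Δp, with q in kg/kg and Δp in Pa (1 kg/m² of water = 1 mm).
Layer 101–80 kPa: Δp = 210 hPa = 21000 Pa, q̄ = 0.0154 kg/kg → 0.0154 × 21000 / 9.8 = 33.00 mm
Layer 80–52 kPa: Δp = 280 hPa = 28000 Pa, q̄ = 0.00418 kg/kg → 0.00418 × 28000 / 9.8 = 11.94 mm
Layer 52–45 kPa: Δp = 70 hPa = 7000 Pa, q̄ = 0.00523 kg/kg → 0.00523 × 7000 / 9.8 = 3.74 mm
Layer 45–36 kPa: Δp = 90 hPa = 9000 Pa, q̄ = 0.00153 kg/kg → 0.00153 × 9000 / 9.8 = 1.41 mm
Layer 36–30 kPa: Δp = 60 hPa = 6000 Pa, q̄ = 0.00234 kg/kg → 0.00234 × 6000 / 9.8 = 1.43 mm
PW = 33.00 + 11.94 + 3.74 + 1.41 + 1.43 = 51.52 ≈ 51.5 mm.

PW ≈ 51.5 mm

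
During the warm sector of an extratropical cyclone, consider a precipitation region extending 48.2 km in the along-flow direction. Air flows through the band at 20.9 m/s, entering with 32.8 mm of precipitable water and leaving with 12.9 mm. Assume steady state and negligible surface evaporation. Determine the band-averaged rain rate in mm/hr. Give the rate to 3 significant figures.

Column moisture flux per unit crosswind length is F = V × PW.
Inflow: F_in = 20.9 × 32.8 = 685.52 mm·m/s
Outflow: F_out = 20.9 × 12.9 = 269.61 mm·m/s
Steady-state rate R = (F_in − F_out)/L = (685.52 − 269.61) / 48200 m = 8.629e-03 mm/s.
R = 8.629e-03 × 3600 = 31.1 mm/hr.

R ≈ 31.1 mm/hr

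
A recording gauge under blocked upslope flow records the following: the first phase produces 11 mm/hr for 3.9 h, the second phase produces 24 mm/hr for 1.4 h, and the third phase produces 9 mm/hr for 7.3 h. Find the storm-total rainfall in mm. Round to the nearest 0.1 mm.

total ≈ 142.2 mm

Total = Σ Rᵢ Δtᵢ = 11 × 3.9 + 24 × 1.4 + 9 × 7.3
      = 42.9 + 33.6 + 65.7 = 142.2 mm.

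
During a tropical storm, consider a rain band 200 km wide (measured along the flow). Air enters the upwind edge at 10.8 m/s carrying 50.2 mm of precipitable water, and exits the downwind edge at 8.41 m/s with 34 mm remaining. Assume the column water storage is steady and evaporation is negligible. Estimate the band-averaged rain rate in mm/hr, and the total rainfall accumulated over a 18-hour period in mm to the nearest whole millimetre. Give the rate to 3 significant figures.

Column moisture flux per unit crosswind length is F = V × PW.
Inflow: F_in = 10.8 × 50.2 = 542.16 mm·m/s
Outflow: F_out = 8.41 × 34 = 285.94 mm·m/s
Steady-state rate R = (F_in − F_out)/L = (542.16 − 285.94) / 200000 m = 1.281e-03 mm/s.
R = 1.281e-03 × 3600 = 4.61 mm/hr.
Over 18 h: total = 4.61 × 18 = 82.98 ≈ 83 mm.

R ≈ 4.61 mm/hr; total ≈ 83 mm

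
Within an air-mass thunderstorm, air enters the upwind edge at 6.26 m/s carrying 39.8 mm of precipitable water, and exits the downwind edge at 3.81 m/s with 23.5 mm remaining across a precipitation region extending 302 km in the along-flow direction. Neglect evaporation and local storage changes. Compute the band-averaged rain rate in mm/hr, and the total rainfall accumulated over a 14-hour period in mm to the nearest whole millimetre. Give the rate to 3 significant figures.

R ≈ 1.90 mm/hr; total ≈ 27 mm

Column moisture flux per unit crosswind length is F = V × PW.
Inflow: F_in = 6.26 × 39.8 = 249.148 mm·m/s
Outflow: F_out = 3.81 × 23.5 = 89.535 mm·m/s
Steady-state rate R = (F_in − F_out)/L = (249.148 − 89.535) / 302000 m = 5.285e-04 mm/s.
R = 5.285e-04 × 3600 = 1.90 mm/hr.
Over 14 h: total = 1.90 × 14 = 26.6 ≈ 27 mm.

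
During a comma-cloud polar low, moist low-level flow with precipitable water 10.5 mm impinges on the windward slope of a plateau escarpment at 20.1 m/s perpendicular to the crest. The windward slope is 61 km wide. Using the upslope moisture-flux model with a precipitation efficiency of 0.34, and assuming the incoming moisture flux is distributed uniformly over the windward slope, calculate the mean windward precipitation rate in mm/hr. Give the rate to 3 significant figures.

Incoming column moisture flux per unit ridge length: F = V × PW = 20.1 × 10.5 = 211.05 mm·m/s.
Spread over the 61 km slope with efficiency ε = 0.34: R = ε·F/W = 0.34 × 211.05 / 61000 m = 1.176e-03 mm/s.
R = 1.176e-03 × 3600 = 4.23 mm/hr.

R ≈ 4.23 mm/hr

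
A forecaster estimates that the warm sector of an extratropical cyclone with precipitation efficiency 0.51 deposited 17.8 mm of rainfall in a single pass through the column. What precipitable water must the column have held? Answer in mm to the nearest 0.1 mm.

PW = rainfall / ε = 17.8 / 0.51 = 34.9 mm.

PW ≈ 34.9 mm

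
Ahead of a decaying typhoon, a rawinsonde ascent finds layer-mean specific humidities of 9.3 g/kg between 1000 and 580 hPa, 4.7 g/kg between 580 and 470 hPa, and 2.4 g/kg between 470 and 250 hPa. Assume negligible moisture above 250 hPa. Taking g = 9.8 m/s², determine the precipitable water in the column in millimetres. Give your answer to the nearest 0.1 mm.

Precipitable water is the column-integrated vapour mass per unit area: PW = (1/g) Σ q̄ Δp, with q in kg/kg and Δp in Pa (1 kg/m² of water = 1 mm).
Layer 1000–580 hPa: Δp = 420 hPa = 42000 Pa, q̄ = 0.0093 kg/kg → 0.0093 × 42000 / 9.8 = 39.86 mm
Layer 580–470 hPa: Δp = 110 hPa = 11000 Pa, q̄ = 0.0047 kg/kg → 0.0047 × 11000 / 9.8 = 5.28 mm
Layer 470–250 hPa: Δp = 220 hPa = 22000 Pa, q̄ = 0.0024 kg/kg → 0.0024 × 22000 / 9.8 = 5.39 mm
PW = 39.86 + 5.28 + 5.39 = 50.53 ≈ 50.5 mm.

PW ≈ 50.5 mm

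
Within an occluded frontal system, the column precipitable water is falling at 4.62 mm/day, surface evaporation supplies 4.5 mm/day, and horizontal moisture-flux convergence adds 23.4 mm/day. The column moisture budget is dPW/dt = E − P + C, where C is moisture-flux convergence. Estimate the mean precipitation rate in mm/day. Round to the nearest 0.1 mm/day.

dPW/dt = -4.62 mm/day.
P = E + C − dPW/dt = 4.5 + (23.4) − (-4.62) = 32.5 mm/day.

P ≈ 32.5 mm/day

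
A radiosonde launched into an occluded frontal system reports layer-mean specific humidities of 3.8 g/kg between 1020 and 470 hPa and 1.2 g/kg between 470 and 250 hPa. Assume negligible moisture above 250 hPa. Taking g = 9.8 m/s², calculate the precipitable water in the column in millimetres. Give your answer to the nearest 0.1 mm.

PW ≈ 24.0 mm

Precipitable water is the column-integrated vapour mass per unit area: PW = (1/g) Σ q̄ Δp, with q in kg/kg and Δp in Pa (1 kg/m² of water = 1 mm).
Layer 1020–470 hPa: Δp = 550 hPa = 55000 Pa, q̄ = 0.0038 kg/kg → 0.0038 × 55000 / 9.8 = 21.33 mm
Layer 470–250 hPa: Δp = 220 hPa = 22000 Pa, q̄ = 0.0012 kg/kg → 0.0012 × 22000 / 9.8 = 2.69 mm
PW = 21.33 + 2.69 = 24.02 ≈ 24.0 mm.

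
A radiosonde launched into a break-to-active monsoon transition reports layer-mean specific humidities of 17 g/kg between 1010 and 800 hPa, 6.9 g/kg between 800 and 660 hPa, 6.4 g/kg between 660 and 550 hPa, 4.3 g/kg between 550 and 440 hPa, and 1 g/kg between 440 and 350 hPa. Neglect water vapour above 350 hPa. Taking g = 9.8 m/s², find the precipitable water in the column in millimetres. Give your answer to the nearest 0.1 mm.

Precipitable water is the column-integrated vapour mass per unit area: PW = (1/g) Σ q̄ Δp, with q in kg/kg and Δp in Pa (1 kg/m² of water = 1 mm).
Layer 1010–800 hPa: Δp = 210 hPa = 21000 Pa, q̄ = 0.017 kg/kg → 0.017 × 21000 / 9.8 = 36.43 mm
Layer 800–660 hPa: Δp = 140 hPa = 14000 Pa, q̄ = 0.0069 kg/kg → 0.0069 × 14000 / 9.8 = 9.86 mm
Layer 660–550 hPa: Δp = 110 hPa = 11000 Pa, q̄ = 0.0064 kg/kg → 0.0064 × 11000 / 9.8 = 7.18 mm
Layer 550–440 hPa: Δp = 110 hPa = 11000 Pa, q̄ = 0.0043 kg/kg → 0.0043 × 11000 / 9.8 = 4.83 mm
Layer 440–350 hPa: Δp = 90 hPa = 9000 Pa, q̄ = 0.001 kg/kg → 0.001 × 9000 / 9.8 = 0.92 mm
PW = 36.43 + 9.86 + 7.18 + 4.83 + 0.92 = 59.22 ≈ 59.2 mm.

PW ≈ 59.2 mm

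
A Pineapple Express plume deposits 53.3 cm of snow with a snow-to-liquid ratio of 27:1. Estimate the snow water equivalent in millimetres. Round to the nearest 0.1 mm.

SWE = snow depth / ratio = 53.3 cm / 27 = 1.974 cm = 19.7 mm.

SWE ≈ 19.7 mm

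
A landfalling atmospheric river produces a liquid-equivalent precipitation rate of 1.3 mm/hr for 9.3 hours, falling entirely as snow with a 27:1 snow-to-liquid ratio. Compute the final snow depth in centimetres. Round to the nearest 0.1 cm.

snow depth ≈ 32.6 cm

Liquid-equivalent depth = 1.3 × 9.3 = 12.09 mm.
Snow depth = 12.09 mm × 27 = 326.43 mm = 32.6 cm.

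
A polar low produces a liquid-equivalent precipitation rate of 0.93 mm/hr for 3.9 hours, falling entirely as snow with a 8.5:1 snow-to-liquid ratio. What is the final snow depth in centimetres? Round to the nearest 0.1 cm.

snow depth ≈ 3.1 cm

Liquid-equivalent depth = 0.93 × 3.9 = 3.627 mm.
Snow depth = 3.627 mm × 8.5 = 30.8295 mm = 3.1 cm.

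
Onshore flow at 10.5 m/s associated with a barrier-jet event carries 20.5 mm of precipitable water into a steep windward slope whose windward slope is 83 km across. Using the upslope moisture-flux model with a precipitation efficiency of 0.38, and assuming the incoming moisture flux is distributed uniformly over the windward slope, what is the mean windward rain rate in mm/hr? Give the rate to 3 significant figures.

Incoming column moisture flux per unit ridge length: F = V × PW = 10.5 × 20.5 = 215.25 mm·m/s.
Spread over the 83 km slope with efficiency ε = 0.38: R = ε·F/W = 0.38 × 215.25 / 83000 m = 9.855e-04 mm/s.
R = 9.855e-04 × 3600 = 3.55 mm/hr.

R ≈ 3.55 mm/hr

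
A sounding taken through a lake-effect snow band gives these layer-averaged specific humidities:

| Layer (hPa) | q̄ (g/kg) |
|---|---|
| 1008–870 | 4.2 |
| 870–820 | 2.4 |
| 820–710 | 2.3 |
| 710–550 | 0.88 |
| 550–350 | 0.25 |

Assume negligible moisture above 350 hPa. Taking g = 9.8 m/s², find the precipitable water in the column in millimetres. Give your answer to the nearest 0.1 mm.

Precipitable water is the column-integrated vapour mass per unit area: PW = (1/g) Σ q̄ Δp, with q in kg/kg and Δp in Pa (1 kg/m² of water = 1 mm).
Layer 1008–870 hPa: Δp = 138 hPa = 13800 Pa, q̄ = 0.0042 kg/kg → 0.0042 × 13800 / 9.8 = 5.91 mm
Layer 870–820 hPa: Δp = 50 hPa = 5000 Pa, q̄ = 0.0024 kg/kg → 0.0024 × 5000 / 9.8 = 1.22 mm
Layer 820–710 hPa: Δp = 110 hPa = 11000 Pa, q̄ = 0.0023 kg/kg → 0.0023 × 11000 / 9.8 = 2.58 mm
Layer 710–550 hPa: Δp = 160 hPa = 16000 Pa, q̄ = 0.00088 kg/kg → 0.00088 × 16000 / 9.8 = 1.44 mm
Layer 550–350 hPa: Δp = 200 hPa = 20000 Pa, q̄ = 0.00025 kg/kg → 0.00025 × 20000 / 9.8 = 0.51 mm
PW = 5.91 + 1.22 + 2.58 + 1.44 + 0.51 = 11.66 ≈ 11.7 mm.

PW ≈ 11.7 mm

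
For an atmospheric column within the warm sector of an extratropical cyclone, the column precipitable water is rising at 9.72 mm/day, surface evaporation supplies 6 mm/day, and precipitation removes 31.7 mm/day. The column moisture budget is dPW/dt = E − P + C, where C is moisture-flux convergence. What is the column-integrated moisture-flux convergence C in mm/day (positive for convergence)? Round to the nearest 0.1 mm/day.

dPW/dt = +9.72 mm/day.
C = dPW/dt − E + P = (+9.72) − 6 + 31.7 = 35.4 mm/day.

C ≈ 35.4 mm/day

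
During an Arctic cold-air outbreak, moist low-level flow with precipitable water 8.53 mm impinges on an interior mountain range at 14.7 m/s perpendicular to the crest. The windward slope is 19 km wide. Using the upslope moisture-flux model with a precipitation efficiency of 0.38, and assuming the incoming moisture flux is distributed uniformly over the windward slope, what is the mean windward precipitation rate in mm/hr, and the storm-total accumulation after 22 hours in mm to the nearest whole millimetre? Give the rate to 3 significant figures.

Incoming column moisture flux per unit ridge length: F = V × PW = 14.7 × 8.53 = 125.391 mm·m/s.
Spread over the 19 km slope with efficiency ε = 0.38: R = ε·F/W = 0.38 × 125.391 / 19000 m = 2.508e-03 mm/s.
R = 2.508e-03 × 3600 = 9.03 mm/hr.
Over 22 h: total = 9.03 × 22 = 198.66 ≈ 199 mm.

R ≈ 9.03 mm/hr; total ≈ 199 mm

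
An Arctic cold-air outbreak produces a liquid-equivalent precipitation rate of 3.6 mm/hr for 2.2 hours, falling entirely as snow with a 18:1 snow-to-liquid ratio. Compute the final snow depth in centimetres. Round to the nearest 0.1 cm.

Liquid-equivalent depth = 3.6 × 2.2 = 7.92 mm.
Snow depth = 7.92 mm × 18 = 142.56 mm = 14.3 cm.

snow depth ≈ 14.3 cm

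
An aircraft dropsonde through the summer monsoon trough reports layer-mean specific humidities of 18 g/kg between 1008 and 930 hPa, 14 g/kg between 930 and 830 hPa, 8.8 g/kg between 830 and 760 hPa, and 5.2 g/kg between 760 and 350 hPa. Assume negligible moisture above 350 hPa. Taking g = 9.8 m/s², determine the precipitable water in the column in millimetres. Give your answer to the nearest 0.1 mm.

PW ≈ 56.7 mm

Precipitable water is the column-integrated vapour mass per unit area: PW = (1/g) Σ q̄ Δp, with q in kg/kg and Δp in Pa (1 kg/m² of water = 1 mm).
Layer 1008–930 hPa: Δp = 78 hPa = 7800 Pa, q̄ = 0.018 kg/kg → 0.018 × 7800 / 9.8 = 14.33 mm
Layer 930–830 hPa: Δp = 100 hPa = 10000 Pa, q̄ = 0.014 kg/kg → 0.014 × 10000 / 9.8 = 14.29 mm
Layer 830–760 hPa: Δp = 70 hPa = 7000 Pa, q̄ = 0.0088 kg/kg → 0.0088 × 7000 / 9.8 = 6.29 mm
Layer 760–350 hPa: Δp = 410 hPa = 41000 Pa, q̄ = 0.0052 kg/kg → 0.0052 × 41000 / 9.8 = 21.76 mm
PW = 14.33 + 14.29 + 6.29 + 21.76 = 56.67 ≈ 56.7 mm.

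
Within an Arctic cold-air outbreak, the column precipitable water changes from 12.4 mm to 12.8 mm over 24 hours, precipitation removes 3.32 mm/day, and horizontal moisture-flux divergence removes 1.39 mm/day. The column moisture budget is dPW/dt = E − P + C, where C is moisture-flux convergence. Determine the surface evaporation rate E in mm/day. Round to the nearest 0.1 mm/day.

dPW/dt = (12.8 − 12.4) mm / (24/24 day) = +0.400 mm/day.
E = dPW/dt + P − C = (+0.400) + 3.32 − (-1.39) = 5.1 mm/day.

E ≈ 5.1 mm/day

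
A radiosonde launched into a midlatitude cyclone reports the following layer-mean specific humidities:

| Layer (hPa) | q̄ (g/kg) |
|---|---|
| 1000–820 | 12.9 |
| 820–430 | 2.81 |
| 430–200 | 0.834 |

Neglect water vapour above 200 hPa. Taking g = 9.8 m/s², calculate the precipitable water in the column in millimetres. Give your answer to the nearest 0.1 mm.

PW ≈ 36.8 mm

Precipitable water is the column-integrated vapour mass per unit area: PW = (1/g) Σ q̄ Δp, with q in kg/kg and Δp in Pa (1 kg/m² of water = 1 mm).
Layer 1000–820 hPa: Δp = 180 hPa = 18000 Pa, q̄ = 0.0129 kg/kg → 0.0129 × 18000 / 9.8 = 23.69 mm
Layer 820–430 hPa: Δp = 390 hPa = 39000 Pa, q̄ = 0.00281 kg/kg → 0.00281 × 39000 / 9.8 = 11.18 mm
Layer 430–200 hPa: Δp = 230 hPa = 23000 Pa, q̄ = 0.000834 kg/kg → 0.000834 × 23000 / 9.8 = 1.96 mm
PW = 23.69 + 11.18 + 1.96 = 36.83 ≈ 36.8 mm.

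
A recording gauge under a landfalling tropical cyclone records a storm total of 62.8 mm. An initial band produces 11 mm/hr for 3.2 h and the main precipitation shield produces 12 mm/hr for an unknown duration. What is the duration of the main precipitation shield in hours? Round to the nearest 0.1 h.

duration ≈ 2.3 h

Known phases: 11 × 3.2 = 35.2 mm.
Remaining depth = 62.8 − 35.2 = 27.6 mm.
Duration = 27.6 / 12 = 2.3 h.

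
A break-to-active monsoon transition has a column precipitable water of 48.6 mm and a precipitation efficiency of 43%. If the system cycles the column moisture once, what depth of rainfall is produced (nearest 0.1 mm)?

rainfall ≈ 20.9 mm

Rainfall = ε × PW = 0.43 × 48.6 = 20.9 mm.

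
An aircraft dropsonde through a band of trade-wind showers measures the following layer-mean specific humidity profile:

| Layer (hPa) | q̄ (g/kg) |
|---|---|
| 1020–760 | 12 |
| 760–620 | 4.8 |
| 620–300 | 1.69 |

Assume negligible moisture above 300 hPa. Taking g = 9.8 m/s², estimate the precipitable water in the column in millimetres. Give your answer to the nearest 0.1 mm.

PW ≈ 44.2 mm

Precipitable water is the column-integrated vapour mass per unit area: PW = (1/g) Σ q̄ Δp, with q in kg/kg and Δp in Pa (1 kg/m² of water = 1 mm).
Layer 1020–760 hPa: Δp = 260 hPa = 26000 Pa, q̄ = 0.012 kg/kg → 0.012 × 26000 / 9.8 = 31.84 mm
Layer 760–620 hPa: Δp = 140 hPa = 14000 Pa, q̄ = 0.0048 kg/kg → 0.0048 × 14000 / 9.8 = 6.86 mm
Layer 620–300 hPa: Δp = 320 hPa = 32000 Pa, q̄ = 0.00169 kg/kg → 0.00169 × 32000 / 9.8 = 5.52 mm
PW = 31.84 + 6.86 + 5.52 = 44.22 ≈ 44.2 mm.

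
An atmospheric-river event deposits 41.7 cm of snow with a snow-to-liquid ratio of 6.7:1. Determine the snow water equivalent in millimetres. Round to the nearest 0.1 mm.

SWE = snow depth / ratio = 41.7 cm / 6.7 = 6.224 cm = 62.2 mm.

SWE ≈ 62.2 mm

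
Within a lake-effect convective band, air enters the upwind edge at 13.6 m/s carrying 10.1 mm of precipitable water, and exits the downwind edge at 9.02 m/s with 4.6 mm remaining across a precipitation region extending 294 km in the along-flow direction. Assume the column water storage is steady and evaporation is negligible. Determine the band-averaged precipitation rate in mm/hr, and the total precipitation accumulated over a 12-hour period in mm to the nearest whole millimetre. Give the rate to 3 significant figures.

Column moisture flux per unit crosswind length is F = V × PW.
Inflow: F_in = 13.6 × 10.1 = 137.36 mm·m/s
Outflow: F_out = 9.02 × 4.6 = 41.492 mm·m/s
Steady-state rate R = (F_in − F_out)/L = (137.36 − 41.492) / 294000 m = 3.261e-04 mm/s.
R = 3.261e-04 × 3600 = 1.17 mm/hr.
Over 12 h: total = 1.17 × 12 = 14.04 ≈ 14 mm.

R ≈ 1.17 mm/hr; total ≈ 14 mm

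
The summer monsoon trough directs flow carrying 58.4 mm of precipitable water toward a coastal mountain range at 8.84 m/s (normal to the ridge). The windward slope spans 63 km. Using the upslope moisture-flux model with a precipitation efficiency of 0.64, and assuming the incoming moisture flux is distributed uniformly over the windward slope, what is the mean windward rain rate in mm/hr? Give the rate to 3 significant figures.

R ≈ 18.9 mm/hr

Incoming column moisture flux per unit ridge length: F = V × PW = 8.84 × 58.4 = 516.256 mm·m/s.
Spread over the 63 km slope with efficiency ε = 0.64: R = ε·F/W = 0.64 × 516.256 / 63000 m = 5.245e-03 mm/s.
R = 5.245e-03 × 3600 = 18.9 mm/hr.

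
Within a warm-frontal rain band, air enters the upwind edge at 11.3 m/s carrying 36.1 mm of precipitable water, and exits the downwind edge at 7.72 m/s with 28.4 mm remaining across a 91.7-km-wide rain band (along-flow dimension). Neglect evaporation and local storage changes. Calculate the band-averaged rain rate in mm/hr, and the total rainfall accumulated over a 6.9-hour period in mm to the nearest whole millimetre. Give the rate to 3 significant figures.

R ≈ 7.41 mm/hr; total ≈ 51 mm

Column moisture flux per unit crosswind length is F = V × PW.
Inflow: F_in = 11.3 × 36.1 = 407.93 mm·m/s
Outflow: F_out = 7.72 × 28.4 = 219.248 mm·m/s
Steady-state rate R = (F_in − F_out)/L = (407.93 − 219.248) / 91700 m = 2.058e-03 mm/s.
R = 2.058e-03 × 3600 = 7.41 mm/hr.
Over 6.9 h: total = 7.41 × 6.9 = 51.129 ≈ 51 mm.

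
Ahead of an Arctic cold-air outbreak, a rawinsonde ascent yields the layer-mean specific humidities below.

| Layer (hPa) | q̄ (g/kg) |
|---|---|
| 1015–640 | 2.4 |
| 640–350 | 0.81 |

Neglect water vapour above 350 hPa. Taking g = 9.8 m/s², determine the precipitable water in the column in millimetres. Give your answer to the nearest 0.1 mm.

Precipitable water is the column-integrated vapour mass per unit area: PW = (1/g) Σ q̄ Δp, with q in kg/kg and Δp in Pa (1 kg/m² of water = 1 mm).
Layer 1015–640 hPa: Δp = 375 hPa = 37500 Pa, q̄ = 0.0024 kg/kg → 0.0024 × 37500 / 9.8 = 9.18 mm
Layer 640–350 hPa: Δp = 290 hPa = 29000 Pa, q̄ = 0.00081 kg/kg → 0.00081 × 29000 / 9.8 = 2.40 mm
PW = 9.18 + 2.40 = 11.58 ≈ 11.6 mm.

PW ≈ 11.6 mm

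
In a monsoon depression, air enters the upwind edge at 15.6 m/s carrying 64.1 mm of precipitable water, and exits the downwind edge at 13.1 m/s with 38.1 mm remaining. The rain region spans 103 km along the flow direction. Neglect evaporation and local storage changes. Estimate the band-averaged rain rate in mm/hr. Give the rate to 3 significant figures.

R ≈ 17.5 mm/hr

Column moisture flux per unit crosswind length is F = V × PW.
Inflow: F_in = 15.6 × 64.1 = 999.96 mm·m/s
Outflow: F_out = 13.1 × 38.1 = 499.11 mm·m/s
Steady-state rate R = (F_in − F_out)/L = (999.96 − 499.11) / 103000 m = 4.863e-03 mm/s.
R = 4.863e-03 × 3600 = 17.5 mm/hr.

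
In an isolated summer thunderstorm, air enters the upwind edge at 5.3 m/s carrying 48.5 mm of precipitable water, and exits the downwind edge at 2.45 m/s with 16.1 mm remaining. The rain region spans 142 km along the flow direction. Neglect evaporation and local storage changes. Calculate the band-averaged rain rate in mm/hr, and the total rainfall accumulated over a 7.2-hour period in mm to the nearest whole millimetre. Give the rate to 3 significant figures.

R ≈ 5.52 mm/hr; total ≈ 40 mm

Column moisture flux per unit crosswind length is F = V × PW.
Inflow: F_in = 5.3 × 48.5 = 257.05 mm·m/s
Outflow: F_out = 2.45 × 16.1 = 39.445 mm·m/s
Steady-state rate R = (F_in − F_out)/L = (257.05 − 39.445) / 142000 m = 1.532e-03 mm/s.
R = 1.532e-03 × 3600 = 5.52 mm/hr.
Over 7.2 h: total = 5.52 × 7.2 = 39.744 ≈ 40 mm.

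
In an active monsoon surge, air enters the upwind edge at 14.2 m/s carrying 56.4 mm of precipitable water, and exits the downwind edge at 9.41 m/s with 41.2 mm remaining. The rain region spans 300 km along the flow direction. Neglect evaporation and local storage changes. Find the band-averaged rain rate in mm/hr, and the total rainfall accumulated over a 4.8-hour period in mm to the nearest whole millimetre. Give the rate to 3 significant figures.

R ≈ 4.96 mm/hr; total ≈ 24 mm

Column moisture flux per unit crosswind length is F = V × PW.
Inflow: F_in = 14.2 × 56.4 = 800.88 mm·m/s
Outflow: F_out = 9.41 × 41.2 = 387.692 mm·m/s
Steady-state rate R = (F_in − F_out)/L = (800.88 − 387.692) / 300000 m = 1.377e-03 mm/s.
R = 1.377e-03 × 3600 = 4.96 mm/hr.
Over 4.8 h: total = 4.96 × 4.8 = 23.808 ≈ 24 mm.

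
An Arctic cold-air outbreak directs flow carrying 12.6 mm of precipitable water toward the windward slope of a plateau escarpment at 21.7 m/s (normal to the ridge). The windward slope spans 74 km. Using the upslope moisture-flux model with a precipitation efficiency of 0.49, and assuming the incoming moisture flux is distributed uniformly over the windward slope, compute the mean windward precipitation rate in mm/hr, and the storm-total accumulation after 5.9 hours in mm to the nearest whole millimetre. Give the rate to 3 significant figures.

Incoming column moisture flux per unit ridge length: F = V × PW = 21.7 × 12.6 = 273.42 mm·m/s.
Spread over the 74 km slope with efficiency ε = 0.49: R = ε·F/W = 0.49 × 273.42 / 74000 m = 1.810e-03 mm/s.
R = 1.810e-03 × 3600 = 6.52 mm/hr.
Over 5.9 h: total = 6.52 × 5.9 = 38.468 ≈ 38 mm.

R ≈ 6.52 mm/hr; total ≈ 38 mm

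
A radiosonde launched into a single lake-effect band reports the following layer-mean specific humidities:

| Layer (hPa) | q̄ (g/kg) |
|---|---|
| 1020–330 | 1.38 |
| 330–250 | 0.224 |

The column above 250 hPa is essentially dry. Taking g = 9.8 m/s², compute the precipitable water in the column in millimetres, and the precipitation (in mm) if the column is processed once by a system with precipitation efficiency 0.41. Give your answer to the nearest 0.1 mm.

PW ≈ 9.9 mm; precipitation ≈ 4.1 mm

Precipitable water is the column-integrated vapour mass per unit area: PW = (1/g) Σ q̄ Δp, with q in kg/kg and Δp in Pa (1 kg/m² of water = 1 mm).
Layer 1020–330 hPa: Δp = 690 hPa = 69000 Pa, q̄ = 0.00138 kg/kg → 0.00138 × 69000 / 9.8 = 9.72 mm
Layer 330–250 hPa: Δp = 80 hPa = 8000 Pa, q̄ = 0.000224 kg/kg → 0.000224 × 8000 / 9.8 = 0.18 mm
PW = 9.72 + 0.18 = 9.90 ≈ 9.9 mm.
Precipitation = ε × PW = 0.41 × 9.9 = 4.1 mm.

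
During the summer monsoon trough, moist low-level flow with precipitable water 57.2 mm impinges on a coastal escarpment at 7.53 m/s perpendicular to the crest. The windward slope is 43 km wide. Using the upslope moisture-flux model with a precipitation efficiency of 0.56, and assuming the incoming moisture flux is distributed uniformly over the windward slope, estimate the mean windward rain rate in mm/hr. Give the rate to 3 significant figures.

R ≈ 20.2 mm/hr

Incoming column moisture flux per unit ridge length: F = V × PW = 7.53 × 57.2 = 430.716 mm·m/s.
Spread over the 43 km slope with efficiency ε = 0.56: R = ε·F/W = 0.56 × 430.716 / 43000 m = 5.609e-03 mm/s.
R = 5.609e-03 × 3600 = 20.2 mm/hr.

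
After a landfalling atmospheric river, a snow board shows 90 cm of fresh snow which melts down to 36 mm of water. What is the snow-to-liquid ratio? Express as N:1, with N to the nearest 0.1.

Ratio = snow depth / SWE = 900 mm / 36 mm = 25.0, i.e. 25.0:1.

ratio ≈ 25.0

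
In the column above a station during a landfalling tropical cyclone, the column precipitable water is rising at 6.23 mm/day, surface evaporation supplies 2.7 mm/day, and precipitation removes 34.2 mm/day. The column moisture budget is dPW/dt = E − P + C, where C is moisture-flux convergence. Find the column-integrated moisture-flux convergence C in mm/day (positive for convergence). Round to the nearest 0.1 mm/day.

dPW/dt = +6.23 mm/day.
C = dPW/dt − E + P = (+6.23) − 2.7 + 34.2 = 37.7 mm/day.

C ≈ 37.7 mm/day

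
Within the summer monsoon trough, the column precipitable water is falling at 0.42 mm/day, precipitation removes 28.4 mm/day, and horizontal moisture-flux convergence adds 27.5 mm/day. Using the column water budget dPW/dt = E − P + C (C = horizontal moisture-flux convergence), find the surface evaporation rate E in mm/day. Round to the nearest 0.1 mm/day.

E ≈ 0.5 mm/day

dPW/dt = -0.42 mm/day.
E = dPW/dt + P − C = (-0.42) + 28.4 − (27.5) = 0.5 mm/day.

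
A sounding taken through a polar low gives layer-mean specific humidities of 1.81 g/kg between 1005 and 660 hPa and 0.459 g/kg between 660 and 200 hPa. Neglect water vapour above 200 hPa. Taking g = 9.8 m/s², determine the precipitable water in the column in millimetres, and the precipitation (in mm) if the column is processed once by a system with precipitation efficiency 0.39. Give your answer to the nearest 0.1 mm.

PW ≈ 8.5 mm; precipitation ≈ 3.3 mm

Precipitable water is the column-integrated vapour mass per unit area: PW = (1/g) Σ q̄ Δp, with q in kg/kg and Δp in Pa (1 kg/m² of water = 1 mm).
Layer 1005–660 hPa: Δp = 345 hPa = 34500 Pa, q̄ = 0.00181 kg/kg → 0.00181 × 34500 / 9.8 = 6.37 mm
Layer 660–200 hPa: Δp = 460 hPa = 46000 Pa, q̄ = 0.000459 kg/kg → 0.000459 × 46000 / 9.8 = 2.15 mm
PW = 6.37 + 2.15 = 8.52 ≈ 8.5 mm.
Precipitation = ε × PW = 0.39 × 8.5 = 3.3 mm.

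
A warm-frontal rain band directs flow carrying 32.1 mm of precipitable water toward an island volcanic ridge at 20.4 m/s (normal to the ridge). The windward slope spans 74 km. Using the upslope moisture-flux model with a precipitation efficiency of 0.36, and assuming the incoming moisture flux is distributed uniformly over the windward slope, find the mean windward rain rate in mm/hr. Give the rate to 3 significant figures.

R ≈ 11.5 mm/hr

Incoming column moisture flux per unit ridge length: F = V × PW = 20.4 × 32.1 = 654.84 mm·m/s.
Spread over the 74 km slope with efficiency ε = 0.36: R = ε·F/W = 0.36 × 654.84 / 74000 m = 3.186e-03 mm/s.
R = 3.186e-03 × 3600 = 11.5 mm/hr.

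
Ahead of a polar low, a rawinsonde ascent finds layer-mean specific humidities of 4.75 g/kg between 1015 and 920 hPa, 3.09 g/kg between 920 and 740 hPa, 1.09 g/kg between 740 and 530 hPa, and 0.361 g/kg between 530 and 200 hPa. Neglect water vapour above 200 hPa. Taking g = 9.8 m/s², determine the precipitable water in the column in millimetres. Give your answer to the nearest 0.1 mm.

PW ≈ 13.8 mm

Precipitable water is the column-integrated vapour mass per unit area: PW = (1/g) Σ q̄ Δp, with q in kg/kg and Δp in Pa (1 kg/m² of water = 1 mm).
Layer 1015–920 hPa: Δp = 95 hPa = 9500 Pa, q̄ = 0.00475 kg/kg → 0.00475 × 9500 / 9.8 = 4.60 mm
Layer 920–740 hPa: Δp = 180 hPa = 18000 Pa, q̄ = 0.00309 kg/kg → 0.00309 × 18000 / 9.8 = 5.68 mm
Layer 740–530 hPa: Δp = 210 hPa = 21000 Pa, q̄ = 0.00109 kg/kg → 0.00109 × 21000 / 9.8 = 2.34 mm
Layer 530–200 hPa: Δp = 330 hPa = 33000 Pa, q̄ = 0.000361 kg/kg → 0.000361 × 33000 / 9.8 = 1.22 mm
PW = 4.60 + 5.68 + 2.34 + 1.22 = 13.84 ≈ 13.8 mm.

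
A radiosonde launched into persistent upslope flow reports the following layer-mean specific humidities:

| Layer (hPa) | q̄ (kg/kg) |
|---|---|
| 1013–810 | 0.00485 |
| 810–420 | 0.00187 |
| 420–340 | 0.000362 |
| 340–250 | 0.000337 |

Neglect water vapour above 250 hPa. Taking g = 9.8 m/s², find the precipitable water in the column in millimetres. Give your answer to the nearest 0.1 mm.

PW ≈ 18.1 mm

Precipitable water is the column-integrated vapour mass per unit area: PW = (1/g) Σ q̄ Δp, with q in kg/kg and Δp in Pa (1 kg/m² of water = 1 mm).
Layer 1013–810 hPa: Δp = 203 hPa = 20300 Pa, q̄ = 0.00485 kg/kg → 0.00485 × 20300 / 9.8 = 10.05 mm
Layer 810–420 hPa: Δp = 390 hPa = 39000 Pa, q̄ = 0.00187 kg/kg → 0.00187 × 39000 / 9.8 = 7.44 mm
Layer 420–340 hPa: Δp = 80 hPa = 8000 Pa, q̄ = 0.000362 kg/kg → 0.000362 × 8000 / 9.8 = 0.30 mm
Layer 340–250 hPa: Δp = 90 hPa = 9000 Pa, q̄ = 0.000337 kg/kg → 0.000337 × 9000 / 9.8 = 0.31 mm
PW = 10.05 + 7.44 + 0.30 + 0.31 = 18.10 ≈ 18.1 mm.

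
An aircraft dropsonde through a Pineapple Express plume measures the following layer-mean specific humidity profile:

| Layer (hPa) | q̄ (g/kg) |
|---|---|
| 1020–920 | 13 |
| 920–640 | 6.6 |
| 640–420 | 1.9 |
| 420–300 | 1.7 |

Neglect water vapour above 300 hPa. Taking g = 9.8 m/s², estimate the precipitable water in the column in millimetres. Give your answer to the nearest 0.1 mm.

Precipitable water is the column-integrated vapour mass per unit area: PW = (1/g) Σ q̄ Δp, with q in kg/kg and Δp in Pa (1 kg/m² of water = 1 mm).
Layer 1020–920 hPa: Δp = 100 hPa = 10000 Pa, q̄ = 0.013 kg/kg → 0.013 × 10000 / 9.8 = 13.27 mm
Layer 920–640 hPa: Δp = 280 hPa = 28000 Pa, q̄ = 0.0066 kg/kg → 0.0066 × 28000 / 9.8 = 18.86 mm
Layer 640–420 hPa: Δp = 220 hPa = 22000 Pa, q̄ = 0.0019 kg/kg → 0.0019 × 22000 / 9.8 = 4.27 mm
Layer 420–300 hPa: Δp = 120 hPa = 12000 Pa, q̄ = 0.0017 kg/kg → 0.0017 × 12000 / 9.8 = 2.08 mm
PW = 13.27 + 18.86 + 4.27 + 2.08 = 38.48 ≈ 38.5 mm.

PW ≈ 38.5 mm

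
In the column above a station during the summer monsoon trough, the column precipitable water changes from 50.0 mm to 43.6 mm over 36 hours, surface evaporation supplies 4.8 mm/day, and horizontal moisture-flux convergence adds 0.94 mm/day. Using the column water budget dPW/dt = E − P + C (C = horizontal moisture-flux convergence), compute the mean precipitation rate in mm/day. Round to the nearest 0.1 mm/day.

dPW/dt = (43.6 − 50.0) mm / (36/24 day) = -4.267 mm/day.
P = E + C − dPW/dt = 4.8 + (0.94) − (-4.267) = 10.0 mm/day.

P ≈ 10.0 mm/day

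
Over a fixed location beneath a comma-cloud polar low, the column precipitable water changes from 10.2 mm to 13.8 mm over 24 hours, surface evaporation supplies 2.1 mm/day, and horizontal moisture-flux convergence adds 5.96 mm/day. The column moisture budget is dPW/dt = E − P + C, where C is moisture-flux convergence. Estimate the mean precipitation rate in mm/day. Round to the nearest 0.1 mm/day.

dPW/dt = (13.8 − 10.2) mm / (24/24 day) = +3.600 mm/day.
P = E + C − dPW/dt = 2.1 + (5.96) − (+3.600) = 4.5 mm/day.

P ≈ 4.5 mm/day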